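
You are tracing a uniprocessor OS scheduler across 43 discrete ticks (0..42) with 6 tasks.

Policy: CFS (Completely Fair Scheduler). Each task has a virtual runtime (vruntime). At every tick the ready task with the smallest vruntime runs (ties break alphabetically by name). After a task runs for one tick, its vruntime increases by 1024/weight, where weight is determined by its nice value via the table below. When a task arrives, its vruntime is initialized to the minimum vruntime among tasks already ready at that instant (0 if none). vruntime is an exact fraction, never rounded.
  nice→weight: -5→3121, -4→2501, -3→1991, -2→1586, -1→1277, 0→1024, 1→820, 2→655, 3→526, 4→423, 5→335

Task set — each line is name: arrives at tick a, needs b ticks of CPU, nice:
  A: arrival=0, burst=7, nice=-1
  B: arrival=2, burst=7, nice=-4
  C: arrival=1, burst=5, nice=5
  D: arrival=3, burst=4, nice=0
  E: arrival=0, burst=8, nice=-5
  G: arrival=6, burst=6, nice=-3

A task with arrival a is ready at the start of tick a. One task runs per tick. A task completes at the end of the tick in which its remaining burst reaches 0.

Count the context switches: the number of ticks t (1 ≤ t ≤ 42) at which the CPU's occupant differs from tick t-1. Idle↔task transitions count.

context switches = 31

t=0: vr[A=0 E=0] → run A
t=1: vr[A=1024/1277 C=0 E=0] → run C
t=2: vr[A=1024/1277 B=0 C=1024/335 E=0] → run B
t=3: vr[A=1024/1277 B=1024/2501 C=1024/335 D=0 E=0] → run D
t=4: vr[A=1024/1277 B=1024/2501 C=1024/335 D=1 E=0] → run E
t=5: vr[A=1024/1277 B=1024/2501 C=1024/335 D=1 E=1024/3121] → run E
t=6: vr[A=1024/1277 B=1024/2501 C=1024/335 D=1 E=2048/3121 G=1024/2501] → run B
t=7: vr[A=1024/1277 B=2048/2501 C=1024/335 D=1 E=2048/3121 G=1024/2501] → run G
t=8: vr[A=1024/1277 B=2048/2501 C=1024/335 D=1 E=2048/3121 G=4599808/4979491] → run E
t=9: vr[A=1024/1277 B=2048/2501 C=1024/335 D=1 E=3072/3121 G=4599808/4979491] → run A
t=10: vr[A=2048/1277 B=2048/2501 C=1024/335 D=1 E=3072/3121 G=4599808/4979491] → run B
t=11: vr[A=2048/1277 B=3072/2501 C=1024/335 D=1 E=3072/3121 G=4599808/4979491] → run G
t=12: vr[A=2048/1277 B=3072/2501 C=1024/335 D=1 E=3072/3121 G=7160832/4979491] → run E
t=13: vr[A=2048/1277 B=3072/2501 C=1024/335 D=1 E=4096/3121 G=7160832/4979491] → run D
t=14: vr[A=2048/1277 B=3072/2501 C=1024/335 D=2 E=4096/3121 G=7160832/4979491] → run B
t=15: vr[A=2048/1277 B=4096/2501 C=1024/335 D=2 E=4096/3121 G=7160832/4979491] → run E
t=16: vr[A=2048/1277 B=4096/2501 C=1024/335 D=2 E=5120/3121 G=7160832/4979491] → run G
t=17: vr[A=2048/1277 B=4096/2501 C=1024/335 D=2 E=5120/3121 G=9721856/4979491] → run A
t=18: vr[A=3072/1277 B=4096/2501 C=1024/335 D=2 E=5120/3121 G=9721856/4979491] → run B
t=19: vr[A=3072/1277 B=5120/2501 C=1024/335 D=2 E=5120/3121 G=9721856/4979491] → run E
t=20: vr[A=3072/1277 B=5120/2501 C=1024/335 D=2 E=6144/3121 G=9721856/4979491] → run G
t=21: vr[A=3072/1277 B=5120/2501 C=1024/335 D=2 E=6144/3121 G=12282880/4979491] → run E
t=22: vr[A=3072/1277 B=5120/2501 C=1024/335 D=2 E=7168/3121 G=12282880/4979491] → run D
t=23: vr[A=3072/1277 B=5120/2501 C=1024/335 D=3 E=7168/3121 G=12282880/4979491] → run B
t=24: vr[A=3072/1277 B=6144/2501 C=1024/335 D=3 E=7168/3121 G=12282880/4979491] → run E
t=25: vr[A=3072/1277 B=6144/2501 C=1024/335 D=3 G=12282880/4979491] → run A
t=26: vr[A=4096/1277 B=6144/2501 C=1024/335 D=3 G=12282880/4979491] → run B
t=27: vr[A=4096/1277 C=1024/335 D=3 G=12282880/4979491] → run G
t=28: vr[A=4096/1277 C=1024/335 D=3 G=14843904/4979491] → run G
t=29: vr[A=4096/1277 C=1024/335 D=3] → run D
t=30: vr[A=4096/1277 C=1024/335] → run C
t=31: vr[A=4096/1277 C=2048/335] → run A
t=32: vr[A=5120/1277 C=2048/335] → run A
t=33: vr[A=6144/1277 C=2048/335] → run A
t=34: vr[C=2048/335] → run C
t=35: vr[C=3072/335] → run C
t=36: vr[C=4096/335] → run C
t=37: (idle)
t=38: (idle)
t=39: (idle)
t=40: (idle)
t=41: (idle)
t=42: (idle)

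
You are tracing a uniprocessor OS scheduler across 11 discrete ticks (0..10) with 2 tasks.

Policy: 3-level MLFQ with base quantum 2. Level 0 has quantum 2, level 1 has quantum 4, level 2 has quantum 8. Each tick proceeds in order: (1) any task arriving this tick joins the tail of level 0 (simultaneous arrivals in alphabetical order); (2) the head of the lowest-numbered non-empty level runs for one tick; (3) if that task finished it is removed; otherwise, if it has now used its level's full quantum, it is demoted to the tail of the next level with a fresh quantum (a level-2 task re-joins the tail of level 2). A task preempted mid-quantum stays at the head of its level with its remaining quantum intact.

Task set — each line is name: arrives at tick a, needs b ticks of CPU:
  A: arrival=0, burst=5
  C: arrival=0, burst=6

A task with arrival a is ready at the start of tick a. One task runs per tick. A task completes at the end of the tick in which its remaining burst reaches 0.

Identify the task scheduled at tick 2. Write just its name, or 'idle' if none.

running at tick 2 = C

t=0: L0/L1/L2 = AC/-/- → run A
t=1: L0/L1/L2 = AC/-/- → run A
t=2: L0/L1/L2 = C/A/- → run C
t=3: L0/L1/L2 = C/A/- → run C
t=4: L0/L1/L2 = -/AC/- → run A
t=5: L0/L1/L2 = -/AC/- → run A
t=6: L0/L1/L2 = -/AC/- → run A
t=7: L0/L1/L2 = -/C/- → run C
t=8: L0/L1/L2 = -/C/- → run C
t=9: L0/L1/L2 = -/C/- → run C
t=10: L0/L1/L2 = -/C/- → run C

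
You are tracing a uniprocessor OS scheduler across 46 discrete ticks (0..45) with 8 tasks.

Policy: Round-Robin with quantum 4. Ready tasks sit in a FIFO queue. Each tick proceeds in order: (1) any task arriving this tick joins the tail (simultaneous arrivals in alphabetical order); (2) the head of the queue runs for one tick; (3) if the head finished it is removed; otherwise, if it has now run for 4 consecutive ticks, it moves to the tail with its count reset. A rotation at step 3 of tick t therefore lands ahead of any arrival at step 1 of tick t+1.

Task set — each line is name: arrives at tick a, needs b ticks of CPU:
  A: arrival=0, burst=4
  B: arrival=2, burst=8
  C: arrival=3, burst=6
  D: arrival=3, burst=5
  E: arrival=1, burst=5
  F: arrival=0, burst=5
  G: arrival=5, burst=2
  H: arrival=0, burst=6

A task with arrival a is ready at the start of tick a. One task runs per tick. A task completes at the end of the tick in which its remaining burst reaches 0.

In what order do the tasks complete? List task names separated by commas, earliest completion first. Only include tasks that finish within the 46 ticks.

t=0: queue=[A,F,H] q_used=0 → run A
t=1: queue=[A,F,H,E] q_used=1 → run A
t=2: queue=[A,F,H,E,B] q_used=2 → run A
t=3: queue=[A,F,H,E,B,C,D] q_used=3 → run A
t=4: queue=[F,H,E,B,C,D] q_used=0 → run F
t=5: queue=[F,H,E,B,C,D,G] q_used=1 → run F
t=6: queue=[F,H,E,B,C,D,G] q_used=2 → run F
t=7: queue=[F,H,E,B,C,D,G] q_used=3 → run F
t=8: queue=[H,E,B,C,D,G,F] q_used=0 → run H
t=9: queue=[H,E,B,C,D,G,F] q_used=1 → run H
t=10: queue=[H,E,B,C,D,G,F] q_used=2 → run H
t=11: queue=[H,E,B,C,D,G,F] q_used=3 → run H
t=12: queue=[E,B,C,D,G,F,H] q_used=0 → run E
t=13: queue=[E,B,C,D,G,F,H] q_used=1 → run E
t=14: queue=[E,B,C,D,G,F,H] q_used=2 → run E
t=15: queue=[E,B,C,D,G,F,H] q_used=3 → run E
t=16: queue=[B,C,D,G,F,H,E] q_used=0 → run B
t=17: queue=[B,C,D,G,F,H,E] q_used=1 → run B
t=18: queue=[B,C,D,G,F,H,E] q_used=2 → run B
t=19: queue=[B,C,D,G,F,H,E] q_used=3 → run B
t=20: queue=[C,D,G,F,H,E,B] q_used=0 → run C
t=21: queue=[C,D,G,F,H,E,B] q_used=1 → run C
t=22: queue=[C,D,G,F,H,E,B] q_used=2 → run C
t=23: queue=[C,D,G,F,H,E,B] q_used=3 → run C
t=24: queue=[D,G,F,H,E,B,C] q_used=0 → run D
t=25: queue=[D,G,F,H,E,B,C] q_used=1 → run D
t=26: queue=[D,G,F,H,E,B,C] q_used=2 → run D
t=27: queue=[D,G,F,H,E,B,C] q_used=3 → run D
t=28: queue=[G,F,H,E,B,C,D] q_used=0 → run G
t=29: queue=[G,F,H,E,B,C,D] q_used=1 → run G
t=30: queue=[F,H,E,B,C,D] q_used=0 → run F
t=31: queue=[H,E,B,C,D] q_used=0 → run H
t=32: queue=[H,E,B,C,D] q_used=1 → run H
t=33: queue=[E,B,C,D] q_used=0 → run E
t=34: queue=[B,C,D] q_used=0 → run B
t=35: queue=[B,C,D] q_used=1 → run B
t=36: queue=[B,C,D] q_used=2 → run B
t=37: queue=[B,C,D] q_used=3 → run B
t=38: queue=[C,D] q_used=0 → run C
t=39: queue=[C,D] q_used=1 → run C
t=40: queue=[D] q_used=0 → run D
t=41: (idle)
t=42: (idle)
t=43: (idle)
t=44: (idle)
t=45: (idle)

completion order = A, G, F, H, E, B, C, D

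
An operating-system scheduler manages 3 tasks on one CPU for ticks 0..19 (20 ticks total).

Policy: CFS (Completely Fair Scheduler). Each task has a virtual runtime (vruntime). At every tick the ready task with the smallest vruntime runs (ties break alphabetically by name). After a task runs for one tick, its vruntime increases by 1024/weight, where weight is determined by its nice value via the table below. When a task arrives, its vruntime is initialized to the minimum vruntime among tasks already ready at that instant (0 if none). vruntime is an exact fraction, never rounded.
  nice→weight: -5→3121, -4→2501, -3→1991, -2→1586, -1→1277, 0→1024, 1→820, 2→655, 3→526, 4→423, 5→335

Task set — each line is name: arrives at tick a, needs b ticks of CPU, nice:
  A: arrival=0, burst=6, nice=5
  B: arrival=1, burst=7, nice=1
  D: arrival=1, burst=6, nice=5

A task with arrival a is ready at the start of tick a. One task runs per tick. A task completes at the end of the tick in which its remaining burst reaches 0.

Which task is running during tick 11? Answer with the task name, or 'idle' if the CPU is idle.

running at tick 11 = D

t=0: vr[A=0] → run A
t=1: vr[A=1024/335 B=1024/335 D=1024/335] → run A
t=2: vr[A=2048/335 B=1024/335 D=1024/335] → run B
t=3: vr[A=2048/335 B=59136/13735 D=1024/335] → run D
t=4: vr[A=2048/335 B=59136/13735 D=2048/335] → run B
t=5: vr[A=2048/335 B=76288/13735 D=2048/335] → run B
t=6: vr[A=2048/335 B=18688/2747 D=2048/335] → run A
t=7: vr[A=3072/335 B=18688/2747 D=2048/335] → run D
t=8: vr[A=3072/335 B=18688/2747 D=3072/335] → run B
t=9: vr[A=3072/335 B=110592/13735 D=3072/335] → run B
t=10: vr[A=3072/335 B=127744/13735 D=3072/335] → run A
t=11: vr[A=4096/335 B=127744/13735 D=3072/335] → run D
t=12: vr[A=4096/335 B=127744/13735 D=4096/335] → run B
t=13: vr[A=4096/335 B=144896/13735 D=4096/335] → run B
t=14: vr[A=4096/335 D=4096/335] → run A
t=15: vr[A=1024/67 D=4096/335] → run D
t=16: vr[A=1024/67 D=1024/67] → run A
t=17: vr[D=1024/67] → run D
t=18: vr[D=6144/335] → run D
t=19: (idle)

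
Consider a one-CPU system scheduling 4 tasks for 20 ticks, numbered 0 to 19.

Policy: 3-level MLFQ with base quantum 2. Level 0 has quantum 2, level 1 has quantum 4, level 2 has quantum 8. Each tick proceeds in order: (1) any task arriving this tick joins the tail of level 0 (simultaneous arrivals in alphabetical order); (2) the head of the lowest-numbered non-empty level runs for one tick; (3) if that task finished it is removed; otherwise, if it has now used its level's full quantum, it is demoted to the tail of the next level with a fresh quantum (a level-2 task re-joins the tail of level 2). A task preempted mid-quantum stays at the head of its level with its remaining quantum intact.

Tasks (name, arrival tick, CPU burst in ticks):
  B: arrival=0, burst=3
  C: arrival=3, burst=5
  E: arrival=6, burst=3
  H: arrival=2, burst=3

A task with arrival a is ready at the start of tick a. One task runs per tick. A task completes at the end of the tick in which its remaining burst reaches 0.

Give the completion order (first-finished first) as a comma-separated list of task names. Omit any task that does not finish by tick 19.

t=0: L0/L1/L2 = B/-/- → run B
t=1: L0/L1/L2 = B/-/- → run B
t=2: L0/L1/L2 = H/B/- → run H
t=3: L0/L1/L2 = HC/B/- → run H
t=4: L0/L1/L2 = C/BH/- → run C
t=5: L0/L1/L2 = C/BH/- → run C
t=6: L0/L1/L2 = E/BHC/- → run E
t=7: L0/L1/L2 = E/BHC/- → run E
t=8: L0/L1/L2 = -/BHCE/- → run B
t=9: L0/L1/L2 = -/HCE/- → run H
t=10: L0/L1/L2 = -/CE/- → run C
t=11: L0/L1/L2 = -/CE/- → run C
t=12: L0/L1/L2 = -/CE/- → run C
t=13: L0/L1/L2 = -/E/- → run E
t=14: (idle)
t=15: (idle)
t=16: (idle)
t=17: (idle)
t=18: (idle)
t=19: (idle)

completion order = B, H, C, E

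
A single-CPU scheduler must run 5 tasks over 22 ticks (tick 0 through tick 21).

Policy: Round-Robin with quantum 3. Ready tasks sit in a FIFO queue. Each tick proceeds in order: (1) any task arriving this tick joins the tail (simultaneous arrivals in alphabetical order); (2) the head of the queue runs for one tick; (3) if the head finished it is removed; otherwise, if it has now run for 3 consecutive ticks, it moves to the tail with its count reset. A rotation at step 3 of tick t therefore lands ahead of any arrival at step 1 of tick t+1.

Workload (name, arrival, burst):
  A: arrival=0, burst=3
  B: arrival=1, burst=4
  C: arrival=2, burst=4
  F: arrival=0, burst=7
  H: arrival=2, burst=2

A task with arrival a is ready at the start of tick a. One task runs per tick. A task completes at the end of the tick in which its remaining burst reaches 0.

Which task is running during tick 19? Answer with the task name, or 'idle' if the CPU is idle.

running at tick 19 = F

t=0: queue=[A,F] q_used=0 → run A
t=1: queue=[A,F,B] q_used=1 → run A
t=2: queue=[A,F,B,C,H] q_used=2 → run A
t=3: queue=[F,B,C,H] q_used=0 → run F
t=4: queue=[F,B,C,H] q_used=1 → run F
t=5: queue=[F,B,C,H] q_used=2 → run F
t=6: queue=[B,C,H,F] q_used=0 → run B
t=7: queue=[B,C,H,F] q_used=1 → run B
t=8: queue=[B,C,H,F] q_used=2 → run B
t=9: queue=[C,H,F,B] q_used=0 → run C
t=10: queue=[C,H,F,B] q_used=1 → run C
t=11: queue=[C,H,F,B] q_used=2 → run C
t=12: queue=[H,F,B,C] q_used=0 → run H
t=13: queue=[H,F,B,C] q_used=1 → run H
t=14: queue=[F,B,C] q_used=0 → run F
t=15: queue=[F,B,C] q_used=1 → run F
t=16: queue=[F,B,C] q_used=2 → run F
t=17: queue=[B,C,F] q_used=0 → run B
t=18: queue=[C,F] q_used=0 → run C
t=19: queue=[F] q_used=0 → run F
t=20: (idle)
t=21: (idle)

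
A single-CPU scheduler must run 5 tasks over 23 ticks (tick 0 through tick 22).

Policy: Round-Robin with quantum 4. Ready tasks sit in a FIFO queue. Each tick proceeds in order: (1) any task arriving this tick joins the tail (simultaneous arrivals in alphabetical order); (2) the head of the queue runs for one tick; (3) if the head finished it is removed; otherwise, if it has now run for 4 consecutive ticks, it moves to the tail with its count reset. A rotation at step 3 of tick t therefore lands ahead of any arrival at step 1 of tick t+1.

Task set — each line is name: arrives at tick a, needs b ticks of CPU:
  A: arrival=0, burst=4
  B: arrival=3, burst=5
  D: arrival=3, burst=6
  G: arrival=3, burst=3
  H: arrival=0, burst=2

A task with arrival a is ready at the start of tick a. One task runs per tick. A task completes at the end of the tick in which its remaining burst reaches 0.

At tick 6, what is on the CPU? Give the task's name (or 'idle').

running at tick 6 = B

t=0: queue=[A,H] q_used=0 → run A
t=1: queue=[A,H] q_used=1 → run A
t=2: queue=[A,H] q_used=2 → run A
t=3: queue=[A,H,B,D,G] q_used=3 → run A
t=4: queue=[H,B,D,G] q_used=0 → run H
t=5: queue=[H,B,D,G] q_used=1 → run H
t=6: queue=[B,D,G] q_used=0 → run B
t=7: queue=[B,D,G] q_used=1 → run B
t=8: queue=[B,D,G] q_used=2 → run B
t=9: queue=[B,D,G] q_used=3 → run B
t=10: queue=[D,G,B] q_used=0 → run D
t=11: queue=[D,G,B] q_used=1 → run D
t=12: queue=[D,G,B] q_used=2 → run D
t=13: queue=[D,G,B] q_used=3 → run D
t=14: queue=[G,B,D] q_used=0 → run G
t=15: queue=[G,B,D] q_used=1 → run G
t=16: queue=[G,B,D] q_used=2 → run G
t=17: queue=[B,D] q_used=0 → run B
t=18: queue=[D] q_used=0 → run D
t=19: queue=[D] q_used=1 → run D
t=20: (idle)
t=21: (idle)
t=22: (idle)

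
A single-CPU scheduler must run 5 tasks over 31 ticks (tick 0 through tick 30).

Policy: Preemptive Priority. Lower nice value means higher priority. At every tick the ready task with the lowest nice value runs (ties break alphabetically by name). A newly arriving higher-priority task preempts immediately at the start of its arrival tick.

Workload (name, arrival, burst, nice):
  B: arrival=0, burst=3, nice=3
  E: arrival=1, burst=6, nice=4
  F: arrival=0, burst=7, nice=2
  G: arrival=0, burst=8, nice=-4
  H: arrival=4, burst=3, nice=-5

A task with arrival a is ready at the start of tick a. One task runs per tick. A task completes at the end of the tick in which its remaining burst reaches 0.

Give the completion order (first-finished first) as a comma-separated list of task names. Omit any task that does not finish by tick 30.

completion order = H, G, F, B, E

t=0: ready={B,F,G} → run G
t=1: ready={B,E,F,G} → run G
t=2: ready={B,E,F,G} → run G
t=3: ready={B,E,F,G} → run G
t=4: ready={B,E,F,G,H} → run H
t=5: ready={B,E,F,G,H} → run H
t=6: ready={B,E,F,G,H} → run H
t=7: ready={B,E,F,G} → run G
t=8: ready={B,E,F,G} → run G
t=9: ready={B,E,F,G} → run G
t=10: ready={B,E,F,G} → run G
t=11: ready={B,E,F} → run F
t=12: ready={B,E,F} → run F
t=13: ready={B,E,F} → run F
t=14: ready={B,E,F} → run F
t=15: ready={B,E,F} → run F
t=16: ready={B,E,F} → run F
t=17: ready={B,E,F} → run F
t=18: ready={B,E} → run B
t=19: ready={B,E} → run B
t=20: ready={B,E} → run B
t=21: ready={E} → run E
t=22: ready={E} → run E
t=23: ready={E} → run E
t=24: ready={E} → run E
t=25: ready={E} → run E
t=26: ready={E} → run E
t=27: (idle)
t=28: (idle)
t=29: (idle)
t=30: (idle)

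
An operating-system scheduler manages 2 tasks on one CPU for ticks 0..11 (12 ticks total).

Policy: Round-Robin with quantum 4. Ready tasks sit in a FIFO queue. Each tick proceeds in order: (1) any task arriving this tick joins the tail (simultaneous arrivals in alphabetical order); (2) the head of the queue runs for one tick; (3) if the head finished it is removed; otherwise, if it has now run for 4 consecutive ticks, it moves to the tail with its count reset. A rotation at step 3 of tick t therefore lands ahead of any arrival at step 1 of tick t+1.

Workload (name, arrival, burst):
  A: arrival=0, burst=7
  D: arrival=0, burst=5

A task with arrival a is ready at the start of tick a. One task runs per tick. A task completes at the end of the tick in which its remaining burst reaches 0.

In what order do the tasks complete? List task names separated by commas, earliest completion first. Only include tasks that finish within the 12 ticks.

completion order = A, D

t=0: queue=[A,D] q_used=0 → run A
t=1: queue=[A,D] q_used=1 → run A
t=2: queue=[A,D] q_used=2 → run A
t=3: queue=[A,D] q_used=3 → run A
t=4: queue=[D,A] q_used=0 → run D
t=5: queue=[D,A] q_used=1 → run D
t=6: queue=[D,A] q_used=2 → run D
t=7: queue=[D,A] q_used=3 → run D
t=8: queue=[A,D] q_used=0 → run A
t=9: queue=[A,D] q_used=1 → run A
t=10: queue=[A,D] q_used=2 → run A
t=11: queue=[D] q_used=0 → run D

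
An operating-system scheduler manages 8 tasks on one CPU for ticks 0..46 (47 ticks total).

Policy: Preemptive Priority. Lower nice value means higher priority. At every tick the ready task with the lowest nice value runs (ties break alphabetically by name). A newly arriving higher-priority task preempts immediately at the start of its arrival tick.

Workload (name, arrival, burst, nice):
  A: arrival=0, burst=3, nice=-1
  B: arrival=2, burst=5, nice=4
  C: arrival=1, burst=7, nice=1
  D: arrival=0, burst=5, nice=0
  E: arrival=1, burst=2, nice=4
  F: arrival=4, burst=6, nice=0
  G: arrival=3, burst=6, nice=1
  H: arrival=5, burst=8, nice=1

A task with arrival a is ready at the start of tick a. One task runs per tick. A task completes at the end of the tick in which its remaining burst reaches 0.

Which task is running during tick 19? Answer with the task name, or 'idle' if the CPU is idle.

t=0: ready={A,D} → run A
t=1: ready={A,C,D,E} → run A
t=2: ready={A,B,C,D,E} → run A
t=3: ready={B,C,D,E,G} → run D
t=4: ready={B,C,D,E,F,G} → run D
t=5: ready={B,C,D,E,F,G,H} → run D
t=6: ready={B,C,D,E,F,G,H} → run D
t=7: ready={B,C,D,E,F,G,H} → run D
t=8: ready={B,C,E,F,G,H} → run F
t=9: ready={B,C,E,F,G,H} → run F
t=10: ready={B,C,E,F,G,H} → run F
t=11: ready={B,C,E,F,G,H} → run F
t=12: ready={B,C,E,F,G,H} → run F
t=13: ready={B,C,E,F,G,H} → run F
t=14: ready={B,C,E,G,H} → run C
t=15: ready={B,C,E,G,H} → run C
t=16: ready={B,C,E,G,H} → run C
t=17: ready={B,C,E,G,H} → run C
t=18: ready={B,C,E,G,H} → run C
t=19: ready={B,C,E,G,H} → run C
t=20: ready={B,C,E,G,H} → run C
t=21: ready={B,E,G,H} → run G
t=22: ready={B,E,G,H} → run G
t=23: ready={B,E,G,H} → run G
t=24: ready={B,E,G,H} → run G
t=25: ready={B,E,G,H} → run G
t=26: ready={B,E,G,H} → run G
t=27: ready={B,E,H} → run H
t=28: ready={B,E,H} → run H
t=29: ready={B,E,H} → run H
t=30: ready={B,E,H} → run H
t=31: ready={B,E,H} → run H
t=32: ready={B,E,H} → run H
t=33: ready={B,E,H} → run H
t=34: ready={B,E,H} → run H
t=35: ready={B,E} → run B
t=36: ready={B,E} → run B
t=37: ready={B,E} → run B
t=38: ready={B,E} → run B
t=39: ready={B,E} → run B
t=40: ready={E} → run E
t=41: ready={E} → run E
t=42: (idle)
t=43: (idle)
t=44: (idle)
t=45: (idle)
t=46: (idle)

running at tick 19 = C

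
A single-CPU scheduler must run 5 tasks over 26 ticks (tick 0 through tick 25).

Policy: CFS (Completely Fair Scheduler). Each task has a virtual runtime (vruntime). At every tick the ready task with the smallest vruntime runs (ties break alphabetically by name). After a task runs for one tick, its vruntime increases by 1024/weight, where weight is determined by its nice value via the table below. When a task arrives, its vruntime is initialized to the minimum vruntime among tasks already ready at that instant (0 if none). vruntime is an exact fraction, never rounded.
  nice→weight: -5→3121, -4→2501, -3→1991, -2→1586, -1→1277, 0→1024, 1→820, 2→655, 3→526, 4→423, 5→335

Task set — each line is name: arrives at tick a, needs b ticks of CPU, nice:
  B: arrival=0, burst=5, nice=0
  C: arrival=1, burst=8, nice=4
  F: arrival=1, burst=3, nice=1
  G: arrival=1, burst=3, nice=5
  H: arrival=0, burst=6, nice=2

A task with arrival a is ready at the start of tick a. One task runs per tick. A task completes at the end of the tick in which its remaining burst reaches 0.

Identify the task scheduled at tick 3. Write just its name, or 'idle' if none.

t=0: vr[B=0 H=0] → run B
t=1: vr[B=1 C=0 F=0 G=0 H=0] → run C
t=2: vr[B=1 C=1024/423 F=0 G=0 H=0] → run F
t=3: vr[B=1 C=1024/423 F=256/205 G=0 H=0] → run G
t=4: vr[B=1 C=1024/423 F=256/205 G=1024/335 H=0] → run H
t=5: vr[B=1 C=1024/423 F=256/205 G=1024/335 H=1024/655] → run B
t=6: vr[B=2 C=1024/423 F=256/205 G=1024/335 H=1024/655] → run F
t=7: vr[B=2 C=1024/423 F=512/205 G=1024/335 H=1024/655] → run H
t=8: vr[B=2 C=1024/423 F=512/205 G=1024/335 H=2048/655] → run B
t=9: vr[B=3 C=1024/423 F=512/205 G=1024/335 H=2048/655] → run C
t=10: vr[B=3 C=2048/423 F=512/205 G=1024/335 H=2048/655] → run F
t=11: vr[B=3 C=2048/423 G=1024/335 H=2048/655] → run B
t=12: vr[B=4 C=2048/423 G=1024/335 H=2048/655] → run G
t=13: vr[B=4 C=2048/423 G=2048/335 H=2048/655] → run H
t=14: vr[B=4 C=2048/423 G=2048/335 H=3072/655] → run B
t=15: vr[C=2048/423 G=2048/335 H=3072/655] → run H
t=16: vr[C=2048/423 G=2048/335 H=4096/655] → run C
t=17: vr[C=1024/141 G=2048/335 H=4096/655] → run G
t=18: vr[C=1024/141 H=4096/655] → run H
t=19: vr[C=1024/141 H=1024/131] → run C
t=20: vr[C=4096/423 H=1024/131] → run H
t=21: vr[C=4096/423] → run C
t=22: vr[C=5120/423] → run C
t=23: vr[C=2048/141] → run C
t=24: vr[C=7168/423] → run C
t=25: (idle)

running at tick 3 = G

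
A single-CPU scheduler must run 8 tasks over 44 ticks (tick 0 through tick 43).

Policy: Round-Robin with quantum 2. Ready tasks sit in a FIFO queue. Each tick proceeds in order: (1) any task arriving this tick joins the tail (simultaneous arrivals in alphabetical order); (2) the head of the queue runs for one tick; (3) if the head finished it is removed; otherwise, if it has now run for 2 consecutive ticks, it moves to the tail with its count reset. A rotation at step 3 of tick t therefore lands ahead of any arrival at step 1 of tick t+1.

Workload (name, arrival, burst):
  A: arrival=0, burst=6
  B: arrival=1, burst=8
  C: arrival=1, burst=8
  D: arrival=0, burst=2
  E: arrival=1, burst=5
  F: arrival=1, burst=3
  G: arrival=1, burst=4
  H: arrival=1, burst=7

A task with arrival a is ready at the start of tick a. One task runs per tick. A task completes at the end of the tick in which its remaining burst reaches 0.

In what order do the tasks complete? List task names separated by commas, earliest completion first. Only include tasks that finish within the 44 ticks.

t=0: queue=[A,D] q_used=0 → run A
t=1: queue=[A,D,B,C,E,F,G,H] q_used=1 → run A
t=2: queue=[D,B,C,E,F,G,H,A] q_used=0 → run D
t=3: queue=[D,B,C,E,F,G,H,A] q_used=1 → run D
t=4: queue=[B,C,E,F,G,H,A] q_used=0 → run B
t=5: queue=[B,C,E,F,G,H,A] q_used=1 → run B
t=6: queue=[C,E,F,G,H,A,B] q_used=0 → run C
t=7: queue=[C,E,F,G,H,A,B] q_used=1 → run C
t=8: queue=[E,F,G,H,A,B,C] q_used=0 → run E
t=9: queue=[E,F,G,H,A,B,C] q_used=1 → run E
t=10: queue=[F,G,H,A,B,C,E] q_used=0 → run F
t=11: queue=[F,G,H,A,B,C,E] q_used=1 → run F
t=12: queue=[G,H,A,B,C,E,F] q_used=0 → run G
t=13: queue=[G,H,A,B,C,E,F] q_used=1 → run G
t=14: queue=[H,A,B,C,E,F,G] q_used=0 → run H
t=15: queue=[H,A,B,C,E,F,G] q_used=1 → run H
t=16: queue=[A,B,C,E,F,G,H] q_used=0 → run A
t=17: queue=[A,B,C,E,F,G,H] q_used=1 → run A
t=18: queue=[B,C,E,F,G,H,A] q_used=0 → run B
t=19: queue=[B,C,E,F,G,H,A] q_used=1 → run B
t=20: queue=[C,E,F,G,H,A,B] q_used=0 → run C
t=21: queue=[C,E,F,G,H,A,B] q_used=1 → run C
t=22: queue=[E,F,G,H,A,B,C] q_used=0 → run E
t=23: queue=[E,F,G,H,A,B,C] q_used=1 → run E
t=24: queue=[F,G,H,A,B,C,E] q_used=0 → run F
t=25: queue=[G,H,A,B,C,E] q_used=0 → run G
t=26: queue=[G,H,A,B,C,E] q_used=1 → run G
t=27: queue=[H,A,B,C,E] q_used=0 → run H
t=28: queue=[H,A,B,C,E] q_used=1 → run H
t=29: queue=[A,B,C,E,H] q_used=0 → run A
t=30: queue=[A,B,C,E,H] q_used=1 → run A
t=31: queue=[B,C,E,H] q_used=0 → run B
t=32: queue=[B,C,E,H] q_used=1 → run B
t=33: queue=[C,E,H,B] q_used=0 → run C
t=34: queue=[C,E,H,B] q_used=1 → run C
t=35: queue=[E,H,B,C] q_used=0 → run E
t=36: queue=[H,B,C] q_used=0 → run H
t=37: queue=[H,B,C] q_used=1 → run H
t=38: queue=[B,C,H] q_used=0 → run B
t=39: queue=[B,C,H] q_used=1 → run B
t=40: queue=[C,H] q_used=0 → run C
t=41: queue=[C,H] q_used=1 → run C
t=42: queue=[H] q_used=0 → run H
t=43: (idle)

completion order = D, F, G, A, E, B, C, H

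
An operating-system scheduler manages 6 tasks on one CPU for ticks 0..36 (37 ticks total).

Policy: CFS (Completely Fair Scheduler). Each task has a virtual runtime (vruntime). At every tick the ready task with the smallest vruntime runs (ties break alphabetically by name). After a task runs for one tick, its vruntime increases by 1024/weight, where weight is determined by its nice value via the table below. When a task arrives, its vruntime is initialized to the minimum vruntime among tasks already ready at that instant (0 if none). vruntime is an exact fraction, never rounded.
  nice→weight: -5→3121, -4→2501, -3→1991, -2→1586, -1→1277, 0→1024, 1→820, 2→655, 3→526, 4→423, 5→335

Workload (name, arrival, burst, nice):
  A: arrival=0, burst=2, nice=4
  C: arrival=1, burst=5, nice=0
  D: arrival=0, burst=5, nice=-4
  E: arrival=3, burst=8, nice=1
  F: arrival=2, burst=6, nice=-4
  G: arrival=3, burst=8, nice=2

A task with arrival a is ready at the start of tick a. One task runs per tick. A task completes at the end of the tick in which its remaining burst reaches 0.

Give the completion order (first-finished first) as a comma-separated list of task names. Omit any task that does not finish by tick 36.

t=0: vr[A=0 D=0] → run A
t=1: vr[A=1024/423 C=0 D=0] → run C
t=2: vr[A=1024/423 C=1 D=0 F=0] → run D
t=3: vr[A=1024/423 C=1 D=1024/2501 E=0 F=0 G=0] → run E
t=4: vr[A=1024/423 C=1 D=1024/2501 E=256/205 F=0 G=0] → run F
t=5: vr[A=1024/423 C=1 D=1024/2501 E=256/205 F=1024/2501 G=0] → run G
t=6: vr[A=1024/423 C=1 D=1024/2501 E=256/205 F=1024/2501 G=1024/655] → run D
t=7: vr[A=1024/423 C=1 D=2048/2501 E=256/205 F=1024/2501 G=1024/655] → run F
t=8: vr[A=1024/423 C=1 D=2048/2501 E=256/205 F=2048/2501 G=1024/655] → run D
t=9: vr[A=1024/423 C=1 D=3072/2501 E=256/205 F=2048/2501 G=1024/655] → run F
t=10: vr[A=1024/423 C=1 D=3072/2501 E=256/205 F=3072/2501 G=1024/655] → run C
t=11: vr[A=1024/423 C=2 D=3072/2501 E=256/205 F=3072/2501 G=1024/655] → run D
t=12: vr[A=1024/423 C=2 D=4096/2501 E=256/205 F=3072/2501 G=1024/655] → run F
t=13: vr[A=1024/423 C=2 D=4096/2501 E=256/205 F=4096/2501 G=1024/655] → run E
t=14: vr[A=1024/423 C=2 D=4096/2501 E=512/205 F=4096/2501 G=1024/655] → run G
t=15: vr[A=1024/423 C=2 D=4096/2501 E=512/205 F=4096/2501 G=2048/655] → run D
t=16: vr[A=1024/423 C=2 E=512/205 F=4096/2501 G=2048/655] → run F
t=17: vr[A=1024/423 C=2 E=512/205 F=5120/2501 G=2048/655] → run C
t=18: vr[A=1024/423 C=3 E=512/205 F=5120/2501 G=2048/655] → run F
t=19: vr[A=1024/423 C=3 E=512/205 G=2048/655] → run A
t=20: vr[C=3 E=512/205 G=2048/655] → run E
t=21: vr[C=3 E=768/205 G=2048/655] → run C
t=22: vr[C=4 E=768/205 G=2048/655] → run G
t=23: vr[C=4 E=768/205 G=3072/655] → run E
t=24: vr[C=4 E=1024/205 G=3072/655] → run C
t=25: vr[E=1024/205 G=3072/655] → run G
t=26: vr[E=1024/205 G=4096/655] → run E
t=27: vr[E=256/41 G=4096/655] → run E
t=28: vr[E=1536/205 G=4096/655] → run G
t=29: vr[E=1536/205 G=1024/131] → run E
t=30: vr[E=1792/205 G=1024/131] → run G
t=31: vr[E=1792/205 G=6144/655] → run E
t=32: vr[G=6144/655] → run G
t=33: vr[G=7168/655] → run G
t=34: (idle)
t=35: (idle)
t=36: (idle)

completion order = D, F, A, C, E, G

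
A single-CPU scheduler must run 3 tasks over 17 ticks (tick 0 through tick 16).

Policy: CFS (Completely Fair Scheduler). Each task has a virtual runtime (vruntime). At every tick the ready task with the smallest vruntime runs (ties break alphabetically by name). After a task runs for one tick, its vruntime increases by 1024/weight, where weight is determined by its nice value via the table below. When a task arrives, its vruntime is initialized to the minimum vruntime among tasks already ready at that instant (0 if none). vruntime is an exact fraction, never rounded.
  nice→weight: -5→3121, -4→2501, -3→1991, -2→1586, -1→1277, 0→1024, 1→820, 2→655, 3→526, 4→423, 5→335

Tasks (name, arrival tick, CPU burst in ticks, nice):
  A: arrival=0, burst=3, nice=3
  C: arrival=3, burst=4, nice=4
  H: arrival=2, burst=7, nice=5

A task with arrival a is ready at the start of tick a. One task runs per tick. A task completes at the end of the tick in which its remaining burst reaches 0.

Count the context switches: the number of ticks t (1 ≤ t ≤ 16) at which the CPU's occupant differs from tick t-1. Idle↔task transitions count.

context switches = 9

t=0: vr[A=0] → run A
t=1: vr[A=512/263] → run A
t=2: vr[A=1024/263 H=1024/263] → run A
t=3: vr[C=1024/263 H=1024/263] → run C
t=4: vr[C=702464/111249 H=1024/263] → run H
t=5: vr[C=702464/111249 H=612352/88105] → run C
t=6: vr[C=971776/111249 H=612352/88105] → run H
t=7: vr[C=971776/111249 H=881664/88105] → run C
t=8: vr[C=413696/37083 H=881664/88105] → run H
t=9: vr[C=413696/37083 H=1150976/88105] → run C
t=10: vr[H=1150976/88105] → run H
t=11: vr[H=1420288/88105] → run H
t=12: vr[H=337920/17621] → run H
t=13: vr[H=1958912/88105] → run H
t=14: (idle)
t=15: (idle)
t=16: (idle)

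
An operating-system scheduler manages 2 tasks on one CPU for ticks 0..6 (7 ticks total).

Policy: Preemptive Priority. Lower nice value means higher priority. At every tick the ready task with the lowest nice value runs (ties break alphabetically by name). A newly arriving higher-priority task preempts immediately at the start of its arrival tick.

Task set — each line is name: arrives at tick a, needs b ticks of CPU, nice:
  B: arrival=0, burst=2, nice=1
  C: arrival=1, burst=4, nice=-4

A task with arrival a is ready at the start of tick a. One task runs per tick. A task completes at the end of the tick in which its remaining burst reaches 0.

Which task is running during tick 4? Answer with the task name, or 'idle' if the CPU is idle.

t=0: ready={B} → run B
t=1: ready={B,C} → run C
t=2: ready={B,C} → run C
t=3: ready={B,C} → run C
t=4: ready={B,C} → run C
t=5: ready={B} → run B
t=6: (idle)

running at tick 4 = C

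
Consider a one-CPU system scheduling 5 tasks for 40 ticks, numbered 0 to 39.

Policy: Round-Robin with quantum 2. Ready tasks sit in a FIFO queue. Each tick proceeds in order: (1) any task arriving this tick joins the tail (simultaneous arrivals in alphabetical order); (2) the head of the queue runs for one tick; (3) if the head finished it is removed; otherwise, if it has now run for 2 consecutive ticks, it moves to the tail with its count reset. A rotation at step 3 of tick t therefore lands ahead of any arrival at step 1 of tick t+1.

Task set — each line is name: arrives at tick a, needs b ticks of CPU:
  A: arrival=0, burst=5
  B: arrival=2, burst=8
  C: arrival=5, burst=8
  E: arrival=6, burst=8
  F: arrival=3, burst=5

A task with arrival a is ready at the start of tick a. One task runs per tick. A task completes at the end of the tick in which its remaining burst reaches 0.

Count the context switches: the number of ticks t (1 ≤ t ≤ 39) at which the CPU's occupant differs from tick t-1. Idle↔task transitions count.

context switches = 17

t=0: queue=[A] q_used=0 → run A
t=1: queue=[A] q_used=1 → run A
t=2: queue=[A,B] q_used=0 → run A
t=3: queue=[A,B,F] q_used=1 → run A
t=4: queue=[B,F,A] q_used=0 → run B
t=5: queue=[B,F,A,C] q_used=1 → run B
t=6: queue=[F,A,C,B,E] q_used=0 → run F
t=7: queue=[F,A,C,B,E] q_used=1 → run F
t=8: queue=[A,C,B,E,F] q_used=0 → run A
t=9: queue=[C,B,E,F] q_used=0 → run C
t=10: queue=[C,B,E,F] q_used=1 → run C
t=11: queue=[B,E,F,C] q_used=0 → run B
t=12: queue=[B,E,F,C] q_used=1 → run B
t=13: queue=[E,F,C,B] q_used=0 → run E
t=14: queue=[E,F,C,B] q_used=1 → run E
t=15: queue=[F,C,B,E] q_used=0 → run F
t=16: queue=[F,C,B,E] q_used=1 → run F
t=17: queue=[C,B,E,F] q_used=0 → run C
t=18: queue=[C,B,E,F] q_used=1 → run C
t=19: queue=[B,E,F,C] q_used=0 → run B
t=20: queue=[B,E,F,C] q_used=1 → run B
t=21: queue=[E,F,C,B] q_used=0 → run E
t=22: queue=[E,F,C,B] q_used=1 → run E
t=23: queue=[F,C,B,E] q_used=0 → run F
t=24: queue=[C,B,E] q_used=0 → run C
t=25: queue=[C,B,E] q_used=1 → run C
t=26: queue=[B,E,C] q_used=0 → run B
t=27: queue=[B,E,C] q_used=1 → run B
t=28: queue=[E,C] q_used=0 → run E
t=29: queue=[E,C] q_used=1 → run E
t=30: queue=[C,E] q_used=0 → run C
t=31: queue=[C,E] q_used=1 → run C
t=32: queue=[E] q_used=0 → run E
t=33: queue=[E] q_used=1 → run E
t=34: (idle)
t=35: (idle)
t=36: (idle)
t=37: (idle)
t=38: (idle)
t=39: (idle)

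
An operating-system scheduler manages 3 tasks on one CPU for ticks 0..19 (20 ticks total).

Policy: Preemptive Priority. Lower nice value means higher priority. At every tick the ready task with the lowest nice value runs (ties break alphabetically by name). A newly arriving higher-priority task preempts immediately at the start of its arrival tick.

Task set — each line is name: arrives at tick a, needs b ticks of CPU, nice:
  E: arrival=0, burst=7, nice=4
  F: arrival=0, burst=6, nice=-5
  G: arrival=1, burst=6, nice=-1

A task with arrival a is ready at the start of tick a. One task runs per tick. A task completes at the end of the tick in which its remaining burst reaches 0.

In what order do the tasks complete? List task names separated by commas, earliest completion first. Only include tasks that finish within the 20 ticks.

t=0: ready={E,F} → run F
t=1: ready={E,F,G} → run F
t=2: ready={E,F,G} → run F
t=3: ready={E,F,G} → run F
t=4: ready={E,F,G} → run F
t=5: ready={E,F,G} → run F
t=6: ready={E,G} → run G
t=7: ready={E,G} → run G
t=8: ready={E,G} → run G
t=9: ready={E,G} → run G
t=10: ready={E,G} → run G
t=11: ready={E,G} → run G
t=12: ready={E} → run E
t=13: ready={E} → run E
t=14: ready={E} → run E
t=15: ready={E} → run E
t=16: ready={E} → run E
t=17: ready={E} → run E
t=18: ready={E} → run E
t=19: (idle)

completion order = F, G, E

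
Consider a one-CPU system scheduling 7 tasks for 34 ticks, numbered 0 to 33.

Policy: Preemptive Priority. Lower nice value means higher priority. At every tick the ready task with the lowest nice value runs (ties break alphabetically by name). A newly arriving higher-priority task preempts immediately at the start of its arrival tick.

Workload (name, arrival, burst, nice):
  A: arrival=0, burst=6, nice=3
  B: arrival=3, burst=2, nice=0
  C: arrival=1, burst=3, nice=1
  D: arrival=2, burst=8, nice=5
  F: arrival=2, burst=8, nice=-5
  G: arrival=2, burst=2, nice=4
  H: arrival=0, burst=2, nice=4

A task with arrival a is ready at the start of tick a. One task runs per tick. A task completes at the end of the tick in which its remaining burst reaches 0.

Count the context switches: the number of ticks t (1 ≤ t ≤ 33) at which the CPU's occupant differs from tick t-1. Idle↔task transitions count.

t=0: ready={A,H} → run A
t=1: ready={A,C,H} → run C
t=2: ready={A,C,D,F,G,H} → run F
t=3: ready={A,B,C,D,F,G,H} → run F
t=4: ready={A,B,C,D,F,G,H} → run F
t=5: ready={A,B,C,D,F,G,H} → run F
t=6: ready={A,B,C,D,F,G,H} → run F
t=7: ready={A,B,C,D,F,G,H} → run F
t=8: ready={A,B,C,D,F,G,H} → run F
t=9: ready={A,B,C,D,F,G,H} → run F
t=10: ready={A,B,C,D,G,H} → run B
t=11: ready={A,B,C,D,G,H} → run B
t=12: ready={A,C,D,G,H} → run C
t=13: ready={A,C,D,G,H} → run C
t=14: ready={A,D,G,H} → run A
t=15: ready={A,D,G,H} → run A
t=16: ready={A,D,G,H} → run A
t=17: ready={A,D,G,H} → run A
t=18: ready={A,D,G,H} → run A
t=19: ready={D,G,H} → run G
t=20: ready={D,G,H} → run G
t=21: ready={D,H} → run H
t=22: ready={D,H} → run H
t=23: ready={D} → run D
t=24: ready={D} → run D
t=25: ready={D} → run D
t=26: ready={D} → run D
t=27: ready={D} → run D
t=28: ready={D} → run D
t=29: ready={D} → run D
t=30: ready={D} → run D
t=31: (idle)
t=32: (idle)
t=33: (idle)

context switches = 9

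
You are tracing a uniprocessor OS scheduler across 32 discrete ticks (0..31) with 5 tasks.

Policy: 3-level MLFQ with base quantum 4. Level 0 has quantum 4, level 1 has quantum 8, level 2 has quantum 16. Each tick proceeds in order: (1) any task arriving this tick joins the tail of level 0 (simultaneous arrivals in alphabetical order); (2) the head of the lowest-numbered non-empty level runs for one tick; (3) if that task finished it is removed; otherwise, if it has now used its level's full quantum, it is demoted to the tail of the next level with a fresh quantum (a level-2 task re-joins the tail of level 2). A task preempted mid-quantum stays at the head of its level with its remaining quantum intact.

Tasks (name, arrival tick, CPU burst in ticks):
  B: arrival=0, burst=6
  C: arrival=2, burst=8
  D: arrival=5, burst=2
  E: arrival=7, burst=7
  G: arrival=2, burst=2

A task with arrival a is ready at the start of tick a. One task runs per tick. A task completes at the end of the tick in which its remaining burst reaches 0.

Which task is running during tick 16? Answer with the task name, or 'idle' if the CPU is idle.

running at tick 16 = B

t=0: L0/L1/L2 = B/-/- → run B
t=1: L0/L1/L2 = B/-/- → run B
t=2: L0/L1/L2 = BCG/-/- → run B
t=3: L0/L1/L2 = BCG/-/- → run B
t=4: L0/L1/L2 = CG/B/- → run C
t=5: L0/L1/L2 = CGD/B/- → run C
t=6: L0/L1/L2 = CGD/B/- → run C
t=7: L0/L1/L2 = CGDE/B/- → run C
t=8: L0/L1/L2 = GDE/BC/- → run G
t=9: L0/L1/L2 = GDE/BC/- → run G
t=10: L0/L1/L2 = DE/BC/- → run D
t=11: L0/L1/L2 = DE/BC/- → run D
t=12: L0/L1/L2 = E/BC/- → run E
t=13: L0/L1/L2 = E/BC/- → run E
t=14: L0/L1/L2 = E/BC/- → run E
t=15: L0/L1/L2 = E/BC/- → run E
t=16: L0/L1/L2 = -/BCE/- → run B
t=17: L0/L1/L2 = -/BCE/- → run B
t=18: L0/L1/L2 = -/CE/- → run C
t=19: L0/L1/L2 = -/CE/- → run C
t=20: L0/L1/L2 = -/CE/- → run C
t=21: L0/L1/L2 = -/CE/- → run C
t=22: L0/L1/L2 = -/E/- → run E
t=23: L0/L1/L2 = -/E/- → run E
t=24: L0/L1/L2 = -/E/- → run E
t=25: (idle)
t=26: (idle)
t=27: (idle)
t=28: (idle)
t=29: (idle)
t=30: (idle)
t=31: (idle)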